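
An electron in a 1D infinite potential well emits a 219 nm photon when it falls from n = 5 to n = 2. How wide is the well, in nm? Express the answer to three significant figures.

The photon carries ΔE = hc/λ = 6.626×10^-34·2.998×10^8/2.19×10^-7 m = 9.071×10^-19 J.
Since ΔE = (5² − 2²)E_1, E_1 = 4.320×10^-20 J, and L = h/√(8m_eE_1) = 1.18×10^-9 m = 1.18 nm.

L = 1.18 nm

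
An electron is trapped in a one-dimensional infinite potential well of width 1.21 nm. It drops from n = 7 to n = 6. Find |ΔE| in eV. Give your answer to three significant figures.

E_1 = h²/(8m_eL²) = 4.115×10^-20 J.
|ΔE| = |7² − 6²|·E_1 = 13·4.115×10^-20 J = 5.349×10^-19 J = 3.34 eV.

|ΔE| = 3.34 eV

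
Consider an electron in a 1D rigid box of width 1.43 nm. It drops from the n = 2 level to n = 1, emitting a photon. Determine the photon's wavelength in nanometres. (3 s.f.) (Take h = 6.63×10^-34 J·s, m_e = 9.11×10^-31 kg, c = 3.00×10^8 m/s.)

λ = 2.25×10^3 nm

E_1 = h²/(8m_eL²) = 2.949×10^-20 J, so ΔE = (2² − 1²)E_1 = 8.847×10^-20 J.
λ = hc/ΔE = (6.63×10^-34·3.00×10^8)/8.847×10^-20 = 2.25×10^-6 m = 2.25×10^3 nm.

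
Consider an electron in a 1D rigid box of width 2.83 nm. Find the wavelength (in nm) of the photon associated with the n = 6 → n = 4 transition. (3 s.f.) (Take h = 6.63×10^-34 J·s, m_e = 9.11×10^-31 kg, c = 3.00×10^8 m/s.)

E_1 = h²/(8m_eL²) = 7.531×10^-21 J, so ΔE = (6² − 4²)E_1 = 1.506×10^-19 J.
λ = hc/ΔE = (6.63×10^-34·3.00×10^8)/1.506×10^-19 = 1.32×10^-6 m = 1.32×10^3 nm.

λ = 1.32×10^3 nm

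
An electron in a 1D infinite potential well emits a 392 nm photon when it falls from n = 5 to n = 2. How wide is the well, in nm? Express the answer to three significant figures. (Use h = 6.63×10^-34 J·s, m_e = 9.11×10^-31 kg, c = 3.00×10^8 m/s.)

The photon carries ΔE = hc/λ = 6.63×10^-34·3.00×10^8/3.92×10^-7 m = 5.074×10^-19 J.
Since ΔE = (5² − 2²)E_1, E_1 = 2.416×10^-20 J, and L = h/√(8m_eE_1) = 1.58×10^-9 m = 1.58 nm.

L = 1.58 nm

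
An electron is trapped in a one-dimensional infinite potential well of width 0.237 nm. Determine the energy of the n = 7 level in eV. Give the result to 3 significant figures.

For an infinite well E_n = n²h²/(8m_eL²), so E_1 = h²/(8m_eL²) = (6.626×10^-34)²/(8·9.109×10^-31·(2.37×10^-10 m)²) = 1.073×10^-18 J.
Then E_7 = 7²·E_1 = 49·1.073×10^-18 J = 5.258×10^-17 J.
Converting, E_7 = 5.258×10^-17 J / (1.602×10^-19 J/eV) = 328 eV.

E_7 = 328 eV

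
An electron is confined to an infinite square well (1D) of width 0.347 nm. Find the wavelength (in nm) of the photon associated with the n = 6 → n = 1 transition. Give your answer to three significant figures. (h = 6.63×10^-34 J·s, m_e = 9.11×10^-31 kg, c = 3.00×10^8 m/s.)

E_1 = h²/(8m_eL²) = 5.009×10^-19 J, so ΔE = (6² − 1²)E_1 = 1.753×10^-17 J.
λ = hc/ΔE = (6.63×10^-34·3.00×10^8)/1.753×10^-17 = 1.13×10^-8 m = 11.3 nm.

λ = 11.3 nm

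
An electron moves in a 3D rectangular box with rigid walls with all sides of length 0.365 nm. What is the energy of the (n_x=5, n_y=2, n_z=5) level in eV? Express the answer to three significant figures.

For a 3D rectangular well E = (h²/8m_e)·Σ n_i²/L_i² = (6.626×10^-34)²/(8·9.109×10^-31) · [5²/(0.365 nm)² + 2²/(0.365 nm)² + 5²/(0.365 nm)²].
Evaluating gives E = 2.442×10^-17 J = 152 eV.

E = 152 eV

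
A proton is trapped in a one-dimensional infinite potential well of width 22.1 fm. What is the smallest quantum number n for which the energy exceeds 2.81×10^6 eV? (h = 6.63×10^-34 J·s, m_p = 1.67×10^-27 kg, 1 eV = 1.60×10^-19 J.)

E_1 = h²/(8m_pL²) = 6.737×10^-14 J = 4.211×10^5 eV.
Need n² > 2.81×10^6/4.211×10^5 = 6.673, i.e. n > 2.583.
The smallest integer satisfying this is n = 3.

n = 3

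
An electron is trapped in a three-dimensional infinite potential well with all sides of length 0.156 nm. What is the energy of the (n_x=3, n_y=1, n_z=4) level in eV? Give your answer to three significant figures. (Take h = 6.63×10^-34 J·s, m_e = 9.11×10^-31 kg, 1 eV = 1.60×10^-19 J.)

For a 3D rectangular well E = (h²/8m_e)·Σ n_i²/L_i² = (6.63×10^-34)²/(8·9.11×10^-31) · [3²/(0.156 nm)² + 1²/(0.156 nm)² + 4²/(0.156 nm)²].
Evaluating gives E = 6.444×10^-17 J = 403 eV.

E = 403 eV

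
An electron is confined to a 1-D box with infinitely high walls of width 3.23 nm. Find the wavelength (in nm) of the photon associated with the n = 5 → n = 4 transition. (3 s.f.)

λ = 3.82×10^3 nm

E_1 = h²/(8m_eL²) = 5.775×10^-21 J, so ΔE = (5² − 4²)E_1 = 5.197×10^-20 J.
λ = hc/ΔE = (6.626×10^-34·2.998×10^8)/5.197×10^-20 = 3.82×10^-6 m = 3.82×10^3 nm.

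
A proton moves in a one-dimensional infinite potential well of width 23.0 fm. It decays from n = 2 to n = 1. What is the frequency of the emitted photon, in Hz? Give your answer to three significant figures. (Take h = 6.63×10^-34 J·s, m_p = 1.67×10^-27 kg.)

E_1 = h²/(8m_pL²) = 6.220×10^-14 J and ΔE = (2² − 1²)E_1 = 1.866×10^-13 J.
f = ΔE/h = 1.866×10^-13/6.63×10^-34 = 2.81×10^20 Hz.

f = 2.81×10^20 Hz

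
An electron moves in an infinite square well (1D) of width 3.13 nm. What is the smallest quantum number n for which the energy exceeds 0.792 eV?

n = 5

E_1 = h²/(8m_eL²) = 6.150×10^-21 J = 0.03839 eV.
Need n² > 0.792/0.03839 = 20.63, i.e. n > 4.542.
The smallest integer satisfying this is n = 5.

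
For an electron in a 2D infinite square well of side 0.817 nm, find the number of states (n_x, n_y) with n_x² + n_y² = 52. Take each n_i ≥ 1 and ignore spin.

The level has n_x² + n_y² = 52. The ordered positive-integer solutions are (4, 6), (6, 4).
That gives 2 states.

degeneracy = 2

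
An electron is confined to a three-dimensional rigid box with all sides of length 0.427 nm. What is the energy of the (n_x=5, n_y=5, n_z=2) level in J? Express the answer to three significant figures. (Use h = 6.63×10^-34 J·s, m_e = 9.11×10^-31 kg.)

E = 1.79×10^-17 J

For a 3D rectangular well E = (h²/8m_e)·Σ n_i²/L_i² = (6.63×10^-34)²/(8·9.11×10^-31) · [5²/(0.427 nm)² + 5²/(0.427 nm)² + 2²/(0.427 nm)²].
Evaluating gives E = 1.79×10^-17 J.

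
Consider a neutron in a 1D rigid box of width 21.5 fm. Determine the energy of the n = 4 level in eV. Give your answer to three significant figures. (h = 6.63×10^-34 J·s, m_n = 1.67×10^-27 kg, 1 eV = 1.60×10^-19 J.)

For an infinite well E_n = n²h²/(8m_nL²), so E_1 = h²/(8m_nL²) = (6.63×10^-34)²/(8·1.67×10^-27·(2.15×10^-14 m)²) = 7.118×10^-14 J.
Then E_4 = 4²·E_1 = 16·7.118×10^-14 J = 1.139×10^-12 J.
Converting, E_4 = 1.139×10^-12 J / (1.60×10^-19 J/eV) = 7.12×10^6 eV.

E_4 = 7.12×10^6 eV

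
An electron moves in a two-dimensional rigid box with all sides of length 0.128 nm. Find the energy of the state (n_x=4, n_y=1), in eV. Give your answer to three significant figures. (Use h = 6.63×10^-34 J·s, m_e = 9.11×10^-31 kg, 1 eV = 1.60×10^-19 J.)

For a 2D rectangular well E = (h²/8m_e)·Σ n_i²/L_i² = (6.63×10^-34)²/(8·9.11×10^-31) · [4²/(0.128 nm)² + 1²/(0.128 nm)²].
Evaluating gives E = 6.258×10^-17 J = 391 eV.

E = 391 eV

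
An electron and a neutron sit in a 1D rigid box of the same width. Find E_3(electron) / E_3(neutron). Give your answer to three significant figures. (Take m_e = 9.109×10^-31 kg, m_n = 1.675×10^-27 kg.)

E_n ∝ 1/m at fixed n and L, so the ratio is m_n/m_e = 1.675×10^-27/9.109×10^-31 = 1.84×10^3.

1.84×10^3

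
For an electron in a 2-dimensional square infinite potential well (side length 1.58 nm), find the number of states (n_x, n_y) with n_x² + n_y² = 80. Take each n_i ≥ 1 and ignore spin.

The level has n_x² + n_y² = 80. The ordered positive-integer solutions are (4, 8), (8, 4).
That gives 2 states.

degeneracy = 2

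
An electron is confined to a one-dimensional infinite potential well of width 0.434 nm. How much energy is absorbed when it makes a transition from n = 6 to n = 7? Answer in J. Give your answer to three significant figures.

E_1 = h²/(8m_eL²) = 3.199×10^-19 J.
|ΔE| = |6² − 7²|·E_1 = 13·3.199×10^-19 J = 4.16×10^-18 J.

|ΔE| = 4.16×10^-18 J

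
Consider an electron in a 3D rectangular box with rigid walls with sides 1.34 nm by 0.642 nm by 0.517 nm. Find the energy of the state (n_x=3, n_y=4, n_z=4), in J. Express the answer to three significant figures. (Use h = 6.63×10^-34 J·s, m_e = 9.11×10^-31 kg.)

For a 3D rectangular well E = (h²/8m_e)·Σ n_i²/L_i² = (6.63×10^-34)²/(8·9.11×10^-31) · [3²/(1.34 nm)² + 4²/(0.642 nm)² + 4²/(0.517 nm)²].
Evaluating gives E = 6.25×10^-18 J.

E = 6.25×10^-18 J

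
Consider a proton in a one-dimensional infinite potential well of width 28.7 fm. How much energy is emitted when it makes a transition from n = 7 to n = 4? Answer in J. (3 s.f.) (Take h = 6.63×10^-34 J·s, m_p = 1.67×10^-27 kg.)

|ΔE| = 1.32×10^-12 J

E_1 = h²/(8m_pL²) = 3.994×10^-14 J.
|ΔE| = |7² − 4²|·E_1 = 33·3.994×10^-14 J = 1.32×10^-12 J.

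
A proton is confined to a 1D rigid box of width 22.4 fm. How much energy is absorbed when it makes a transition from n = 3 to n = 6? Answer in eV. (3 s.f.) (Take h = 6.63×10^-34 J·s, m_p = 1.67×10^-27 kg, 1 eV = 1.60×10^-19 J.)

E_1 = h²/(8m_pL²) = 6.557×10^-14 J.
|ΔE| = |3² − 6²|·E_1 = 27·6.557×10^-14 J = 1.770×10^-12 J = 1.11×10^7 eV.

|ΔE| = 1.11×10^7 eV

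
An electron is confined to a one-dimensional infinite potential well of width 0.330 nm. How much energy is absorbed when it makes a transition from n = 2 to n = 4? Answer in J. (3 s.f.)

|ΔE| = 6.64×10^-18 J

E_1 = h²/(8m_eL²) = 5.532×10^-19 J.
|ΔE| = |2² − 4²|·E_1 = 12·5.532×10^-19 J = 6.64×10^-18 J.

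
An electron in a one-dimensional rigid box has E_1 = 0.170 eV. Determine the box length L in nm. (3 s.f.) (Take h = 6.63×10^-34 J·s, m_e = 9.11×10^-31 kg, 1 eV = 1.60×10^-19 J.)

From E_n = n²h²/(8m_eL²), L = n·h/√(8m_eE_n).
E_1 = 0.170 eV = 2.720×10^-20 J, so L = 1·6.63×10^-34/√(8·9.11×10^-31·2.720×10^-20) = 1.49×10^-9 m = 1.49 nm.

L = 1.49 nm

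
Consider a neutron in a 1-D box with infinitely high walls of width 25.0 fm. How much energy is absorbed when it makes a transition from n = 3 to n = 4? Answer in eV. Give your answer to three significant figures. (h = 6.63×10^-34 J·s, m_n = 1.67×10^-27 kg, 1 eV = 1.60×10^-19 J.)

E_1 = h²/(8m_nL²) = 5.264×10^-14 J.
|ΔE| = |3² − 4²|·E_1 = 7·5.264×10^-14 J = 3.685×10^-13 J = 2.30×10^6 eV.

|ΔE| = 2.30×10^6 eV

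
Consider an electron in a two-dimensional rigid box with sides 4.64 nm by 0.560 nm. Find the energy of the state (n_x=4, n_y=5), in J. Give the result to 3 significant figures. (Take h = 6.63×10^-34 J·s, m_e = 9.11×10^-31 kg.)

For a 2D rectangular well E = (h²/8m_e)·Σ n_i²/L_i² = (6.63×10^-34)²/(8·9.11×10^-31) · [4²/(4.64 nm)² + 5²/(0.560 nm)²].
Evaluating gives E = 4.85×10^-18 J.

E = 4.85×10^-18 J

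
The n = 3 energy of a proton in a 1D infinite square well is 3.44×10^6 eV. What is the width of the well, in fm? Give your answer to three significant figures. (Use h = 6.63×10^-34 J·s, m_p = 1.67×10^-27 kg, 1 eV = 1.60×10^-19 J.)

L = 23.2 fm

From E_n = n²h²/(8m_pL²), L = n·h/√(8m_pE_n).
E_3 = 3.44×10^6 eV = 5.504×10^-13 J, so L = 3·6.63×10^-34/√(8·1.67×10^-27·5.504×10^-13) = 2.32×10^-14 m = 23.2 fm.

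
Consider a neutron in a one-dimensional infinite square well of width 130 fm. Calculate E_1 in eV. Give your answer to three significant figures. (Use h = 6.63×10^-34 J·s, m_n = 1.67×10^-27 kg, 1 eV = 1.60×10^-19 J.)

E_1 = 1.22×10^4 eV

For an infinite well E_n = n²h²/(8m_nL²), so E_1 = h²/(8m_nL²) = (6.63×10^-34)²/(8·1.67×10^-27·(1.30×10^-13 m)²) = 1.947×10^-15 J.
Converting, E_1 = 1.947×10^-15 J / (1.60×10^-19 J/eV) = 1.22×10^4 eV.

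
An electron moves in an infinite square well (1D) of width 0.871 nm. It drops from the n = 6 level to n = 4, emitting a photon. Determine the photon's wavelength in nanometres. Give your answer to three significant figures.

λ = 125 nm

E_1 = h²/(8m_eL²) = 7.942×10^-20 J, so ΔE = (6² − 4²)E_1 = 1.588×10^-18 J.
λ = hc/ΔE = (6.626×10^-34·2.998×10^8)/1.588×10^-18 = 1.25×10^-7 m = 125 nm.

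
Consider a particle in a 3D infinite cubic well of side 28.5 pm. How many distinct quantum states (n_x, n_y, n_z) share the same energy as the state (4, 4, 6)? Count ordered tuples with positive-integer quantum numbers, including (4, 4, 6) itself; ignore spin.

degeneracy = 3

The level has n_x² + n_y² + n_z² = 68. The ordered positive-integer solutions are (4, 4, 6), (4, 6, 4), (6, 4, 4).
That gives 3 states.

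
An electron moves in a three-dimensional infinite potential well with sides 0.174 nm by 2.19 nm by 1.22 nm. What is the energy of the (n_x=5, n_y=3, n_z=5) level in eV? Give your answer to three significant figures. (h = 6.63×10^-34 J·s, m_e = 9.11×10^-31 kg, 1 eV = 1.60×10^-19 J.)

E = 318 eV

For a 3D rectangular well E = (h²/8m_e)·Σ n_i²/L_i² = (6.63×10^-34)²/(8·9.11×10^-31) · [5²/(0.174 nm)² + 3²/(2.19 nm)² + 5²/(1.22 nm)²].
Evaluating gives E = 5.093×10^-17 J = 318 eV.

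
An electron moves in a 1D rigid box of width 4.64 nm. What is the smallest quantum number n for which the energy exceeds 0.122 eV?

E_1 = h²/(8m_eL²) = 2.798×10^-21 J = 0.01747 eV.
Need n² > 0.122/0.01747 = 6.983, i.e. n > 2.643.
The smallest integer satisfying this is n = 3.

n = 3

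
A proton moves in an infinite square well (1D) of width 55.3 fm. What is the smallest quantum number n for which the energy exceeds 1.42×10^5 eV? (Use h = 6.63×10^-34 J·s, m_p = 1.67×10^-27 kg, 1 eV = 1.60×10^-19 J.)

E_1 = h²/(8m_pL²) = 1.076×10^-14 J = 6.725×10^4 eV.
Need n² > 1.42×10^5/6.725×10^4 = 2.112, i.e. n > 1.453.
The smallest integer satisfying this is n = 2.

n = 2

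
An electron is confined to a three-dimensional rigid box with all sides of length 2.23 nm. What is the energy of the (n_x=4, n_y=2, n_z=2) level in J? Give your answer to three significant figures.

For a 3D rectangular well E = (h²/8m_e)·Σ n_i²/L_i² = (6.626×10^-34)²/(8·9.109×10^-31) · [4²/(2.23 nm)² + 2²/(2.23 nm)² + 2²/(2.23 nm)²].
Evaluating gives E = 2.91×10^-19 J.

E = 2.91×10^-19 J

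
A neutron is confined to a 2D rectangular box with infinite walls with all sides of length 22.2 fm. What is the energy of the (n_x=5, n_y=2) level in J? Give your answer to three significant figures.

For a 2D rectangular well E = (h²/8m_n)·Σ n_i²/L_i² = (6.626×10^-34)²/(8·1.675×10^-27) · [5²/(22.2 fm)² + 2²/(22.2 fm)²].
Evaluating gives E = 1.93×10^-12 J.

E = 1.93×10^-12 J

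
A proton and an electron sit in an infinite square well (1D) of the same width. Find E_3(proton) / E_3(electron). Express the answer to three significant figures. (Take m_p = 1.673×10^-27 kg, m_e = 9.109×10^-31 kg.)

E_n ∝ 1/m at fixed n and L, so the ratio is m_e/m_p = 9.109×10^-31/1.673×10^-27 = 5.44×10^-4.

5.44×10^-4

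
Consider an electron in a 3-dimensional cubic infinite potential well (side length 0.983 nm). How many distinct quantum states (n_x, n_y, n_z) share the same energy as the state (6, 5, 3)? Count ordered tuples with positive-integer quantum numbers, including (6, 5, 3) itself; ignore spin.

degeneracy = 6

The level has n_x² + n_y² + n_z² = 70. The ordered positive-integer solutions are (3, 5, 6), (3, 6, 5), (5, 3, 6), (5, 6, 3), (6, 3, 5), (6, 5, 3).
That gives 6 states.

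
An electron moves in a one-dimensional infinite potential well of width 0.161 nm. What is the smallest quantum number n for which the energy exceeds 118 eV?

n = 3

E_1 = h²/(8m_eL²) = 2.324×10^-18 J = 14.51 eV.
Need n² > 118/14.51 = 8.132, i.e. n > 2.852.
The smallest integer satisfying this is n = 3.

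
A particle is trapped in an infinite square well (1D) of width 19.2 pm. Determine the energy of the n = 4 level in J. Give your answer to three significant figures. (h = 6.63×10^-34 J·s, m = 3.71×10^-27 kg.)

For an infinite well E_n = n²h²/(8mL²), so E_1 = h²/(8mL²) = (6.63×10^-34)²/(8·3.71×10^-27·(1.92×10^-11 m)²) = 4.018×10^-20 J.
Then E_4 = 4²·E_1 = 16·4.018×10^-20 J = 6.43×10^-19 J.

E_4 = 6.43×10^-19 J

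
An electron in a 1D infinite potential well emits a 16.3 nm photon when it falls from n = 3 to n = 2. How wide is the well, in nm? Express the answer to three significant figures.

The photon carries ΔE = hc/λ = 6.626×10^-34·2.998×10^8/1.63×10^-8 m = 1.219×10^-17 J.
Since ΔE = (3² − 2²)E_1, E_1 = 2.438×10^-18 J, and L = h/√(8m_eE_1) = 1.57×10^-10 m = 0.157 nm.

L = 0.157 nm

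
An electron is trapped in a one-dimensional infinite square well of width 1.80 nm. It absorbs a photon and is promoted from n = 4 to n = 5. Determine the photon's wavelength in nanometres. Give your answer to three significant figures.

E_1 = h²/(8m_eL²) = 1.860×10^-20 J, so ΔE = (5² − 4²)E_1 = 1.674×10^-19 J.
λ = hc/ΔE = (6.626×10^-34·2.998×10^8)/1.674×10^-19 = 1.19×10^-6 m = 1.19×10^3 nm.

λ = 1.19×10^3 nm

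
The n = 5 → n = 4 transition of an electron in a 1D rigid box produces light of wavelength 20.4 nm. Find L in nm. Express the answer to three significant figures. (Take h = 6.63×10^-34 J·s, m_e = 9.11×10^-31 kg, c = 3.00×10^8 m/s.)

L = 0.236 nm

The photon carries ΔE = hc/λ = 6.63×10^-34·3.00×10^8/2.04×10^-8 m = 9.750×10^-18 J.
Since ΔE = (5² − 4²)E_1, E_1 = 1.083×10^-18 J, and L = h/√(8m_eE_1) = 2.36×10^-10 m = 0.236 nm.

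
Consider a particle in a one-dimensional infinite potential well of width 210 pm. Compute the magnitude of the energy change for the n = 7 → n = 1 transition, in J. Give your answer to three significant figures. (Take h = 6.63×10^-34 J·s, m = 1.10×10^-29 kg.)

|ΔE| = 5.44×10^-18 J

E_1 = h²/(8mL²) = 1.133×10^-19 J.
|ΔE| = |7² − 1²|·E_1 = 48·1.133×10^-19 J = 5.44×10^-18 J.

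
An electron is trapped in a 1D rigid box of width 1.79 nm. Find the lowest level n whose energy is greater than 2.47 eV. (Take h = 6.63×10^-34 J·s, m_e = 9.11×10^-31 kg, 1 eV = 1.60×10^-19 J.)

E_1 = h²/(8m_eL²) = 1.882×10^-20 J = 0.1176 eV.
Need n² > 2.47/0.1176 = 21.00, i.e. n > 4.583.
The smallest integer satisfying this is n = 5.

n = 5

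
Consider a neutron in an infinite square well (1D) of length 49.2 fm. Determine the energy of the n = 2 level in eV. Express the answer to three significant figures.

E_2 = 3.38×10^5 eV

For an infinite well E_n = n²h²/(8m_nL²), so E_1 = h²/(8m_nL²) = (6.626×10^-34)²/(8·1.675×10^-27·(4.92×10^-14 m)²) = 1.354×10^-14 J.
Then E_2 = 2²·E_1 = 4·1.354×10^-14 J = 5.416×10^-14 J.
Converting, E_2 = 5.416×10^-14 J / (1.602×10^-19 J/eV) = 3.38×10^5 eV.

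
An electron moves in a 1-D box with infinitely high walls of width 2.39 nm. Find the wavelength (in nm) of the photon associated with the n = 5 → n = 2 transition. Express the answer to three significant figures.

E_1 = h²/(8m_eL²) = 1.055×10^-20 J, so ΔE = (5² − 2²)E_1 = 2.215×10^-19 J.
λ = hc/ΔE = (6.626×10^-34·2.998×10^8)/2.215×10^-19 = 8.97×10^-7 m = 897 nm.

λ = 897 nm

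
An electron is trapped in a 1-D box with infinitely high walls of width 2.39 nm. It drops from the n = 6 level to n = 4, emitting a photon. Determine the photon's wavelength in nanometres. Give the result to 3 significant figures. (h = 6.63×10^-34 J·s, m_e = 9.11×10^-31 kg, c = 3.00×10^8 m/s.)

λ = 942 nm

E_1 = h²/(8m_eL²) = 1.056×10^-20 J, so ΔE = (6² − 4²)E_1 = 2.112×10^-19 J.
λ = hc/ΔE = (6.63×10^-34·3.00×10^8)/2.112×10^-19 = 9.42×10^-7 m = 942 nm.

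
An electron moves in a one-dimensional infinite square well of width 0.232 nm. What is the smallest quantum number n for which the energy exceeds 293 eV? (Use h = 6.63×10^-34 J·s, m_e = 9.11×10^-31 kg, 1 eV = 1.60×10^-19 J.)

E_1 = h²/(8m_eL²) = 1.121×10^-18 J = 7.006 eV.
Need n² > 293/7.006 = 41.82, i.e. n > 6.467.
The smallest integer satisfying this is n = 7.

n = 7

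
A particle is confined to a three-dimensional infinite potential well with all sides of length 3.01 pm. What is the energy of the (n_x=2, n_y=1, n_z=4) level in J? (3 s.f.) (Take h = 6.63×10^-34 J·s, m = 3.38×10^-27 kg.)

E = 3.77×10^-17 J

For a 3D rectangular well E = (h²/8m)·Σ n_i²/L_i² = (6.63×10^-34)²/(8·3.38×10^-27) · [2²/(3.01 pm)² + 1²/(3.01 pm)² + 4²/(3.01 pm)²].
Evaluating gives E = 3.77×10^-17 J.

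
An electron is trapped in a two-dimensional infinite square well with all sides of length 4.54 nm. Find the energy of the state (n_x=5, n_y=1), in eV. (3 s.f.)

E = 0.474 eV

For a 2D rectangular well E = (h²/8m_e)·Σ n_i²/L_i² = (6.626×10^-34)²/(8·9.109×10^-31) · [5²/(4.54 nm)² + 1²/(4.54 nm)²].
Evaluating gives E = 7.600×10^-20 J = 0.474 eV.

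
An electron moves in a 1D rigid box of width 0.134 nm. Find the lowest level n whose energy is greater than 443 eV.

E_1 = h²/(8m_eL²) = 3.355×10^-18 J = 20.94 eV.
Need n² > 443/20.94 = 21.16, i.e. n > 4.600.
The smallest integer satisfying this is n = 5.

n = 5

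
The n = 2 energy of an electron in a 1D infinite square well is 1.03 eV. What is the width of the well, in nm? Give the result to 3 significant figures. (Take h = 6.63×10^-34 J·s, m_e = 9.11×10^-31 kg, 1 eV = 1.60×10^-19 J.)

From E_n = n²h²/(8m_eL²), L = n·h/√(8m_eE_n).
E_2 = 1.03 eV = 1.648×10^-19 J, so L = 2·6.63×10^-34/√(8·9.11×10^-31·1.648×10^-19) = 1.21×10^-9 m = 1.21 nm.

L = 1.21 nm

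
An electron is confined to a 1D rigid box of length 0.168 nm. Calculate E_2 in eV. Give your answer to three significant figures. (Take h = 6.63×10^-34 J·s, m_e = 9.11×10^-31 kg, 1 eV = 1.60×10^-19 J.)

For an infinite well E_n = n²h²/(8m_eL²), so E_1 = h²/(8m_eL²) = (6.63×10^-34)²/(8·9.11×10^-31·(1.68×10^-10 m)²) = 2.137×10^-18 J.
Then E_2 = 2²·E_1 = 4·2.137×10^-18 J = 8.548×10^-18 J.
Converting, E_2 = 8.548×10^-18 J / (1.60×10^-19 J/eV) = 53.4 eV.

E_2 = 53.4 eV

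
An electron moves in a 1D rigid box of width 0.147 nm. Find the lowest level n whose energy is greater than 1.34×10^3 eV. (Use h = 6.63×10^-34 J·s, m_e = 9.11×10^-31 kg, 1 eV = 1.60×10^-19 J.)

E_1 = h²/(8m_eL²) = 2.791×10^-18 J = 17.44 eV.
Need n² > 1.34×10^3/17.44 = 76.83, i.e. n > 8.765.
The smallest integer satisfying this is n = 9.

n = 9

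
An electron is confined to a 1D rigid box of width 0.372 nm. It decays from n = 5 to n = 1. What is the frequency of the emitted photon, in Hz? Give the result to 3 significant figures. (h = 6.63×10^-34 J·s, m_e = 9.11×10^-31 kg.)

f = 1.58×10^16 Hz

E_1 = h²/(8m_eL²) = 4.358×10^-19 J and ΔE = (5² − 1²)E_1 = 1.046×10^-17 J.
f = ΔE/h = 1.046×10^-17/6.63×10^-34 = 1.58×10^16 Hz.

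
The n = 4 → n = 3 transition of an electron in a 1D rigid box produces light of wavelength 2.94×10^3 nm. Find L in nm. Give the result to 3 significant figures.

L = 2.50 nm

The photon carries ΔE = hc/λ = 6.626×10^-34·2.998×10^8/2.94×10^-6 m = 6.757×10^-20 J.
Since ΔE = (4² − 3²)E_1, E_1 = 9.653×10^-21 J, and L = h/√(8m_eE_1) = 2.50×10^-9 m = 2.50 nm.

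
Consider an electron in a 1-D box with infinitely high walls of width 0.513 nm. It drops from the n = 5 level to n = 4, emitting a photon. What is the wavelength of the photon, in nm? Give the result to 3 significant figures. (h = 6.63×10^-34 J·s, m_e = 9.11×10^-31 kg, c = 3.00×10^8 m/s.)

E_1 = h²/(8m_eL²) = 2.292×10^-19 J, so ΔE = (5² − 4²)E_1 = 2.063×10^-18 J.
λ = hc/ΔE = (6.63×10^-34·3.00×10^8)/2.063×10^-18 = 9.64×10^-8 m = 96.4 nm.

λ = 96.4 nm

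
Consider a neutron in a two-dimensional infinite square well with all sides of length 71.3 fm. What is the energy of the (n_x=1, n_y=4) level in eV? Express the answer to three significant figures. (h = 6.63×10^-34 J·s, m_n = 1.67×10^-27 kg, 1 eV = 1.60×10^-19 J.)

For a 2D rectangular well E = (h²/8m_n)·Σ n_i²/L_i² = (6.63×10^-34)²/(8·1.67×10^-27) · [1²/(71.3 fm)² + 4²/(71.3 fm)²].
Evaluating gives E = 1.100×10^-13 J = 6.88×10^5 eV.

E = 6.88×10^5 eV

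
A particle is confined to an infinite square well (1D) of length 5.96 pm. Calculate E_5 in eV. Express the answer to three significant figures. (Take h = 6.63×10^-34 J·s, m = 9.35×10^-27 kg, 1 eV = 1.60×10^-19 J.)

For an infinite well E_n = n²h²/(8mL²), so E_1 = h²/(8mL²) = (6.63×10^-34)²/(8·9.35×10^-27·(5.96×10^-12 m)²) = 1.654×10^-19 J.
Then E_5 = 5²·E_1 = 25·1.654×10^-19 J = 4.135×10^-18 J.
Converting, E_5 = 4.135×10^-18 J / (1.60×10^-19 J/eV) = 25.8 eV.

E_5 = 25.8 eV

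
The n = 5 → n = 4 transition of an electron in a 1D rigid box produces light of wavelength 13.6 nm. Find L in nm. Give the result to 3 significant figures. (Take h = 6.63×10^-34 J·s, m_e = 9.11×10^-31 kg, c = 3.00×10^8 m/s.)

L = 0.193 nm

The photon carries ΔE = hc/λ = 6.63×10^-34·3.00×10^8/1.36×10^-8 m = 1.462×10^-17 J.
Since ΔE = (5² − 4²)E_1, E_1 = 1.624×10^-18 J, and L = h/√(8m_eE_1) = 1.93×10^-10 m = 0.193 nm.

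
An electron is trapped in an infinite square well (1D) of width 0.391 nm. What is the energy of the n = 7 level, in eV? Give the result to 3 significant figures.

For an infinite well E_n = n²h²/(8m_eL²), so E_1 = h²/(8m_eL²) = (6.626×10^-34)²/(8·9.109×10^-31·(3.91×10^-10 m)²) = 3.941×10^-19 J.
Then E_7 = 7²·E_1 = 49·3.941×10^-19 J = 1.931×10^-17 J.
Converting, E_7 = 1.931×10^-17 J / (1.602×10^-19 J/eV) = 121 eV.

E_7 = 121 eV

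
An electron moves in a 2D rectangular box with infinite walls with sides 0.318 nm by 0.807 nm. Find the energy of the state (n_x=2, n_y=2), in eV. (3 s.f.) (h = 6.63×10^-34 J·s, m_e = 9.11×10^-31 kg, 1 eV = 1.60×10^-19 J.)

E = 17.2 eV

For a 2D rectangular well E = (h²/8m_e)·Σ n_i²/L_i² = (6.63×10^-34)²/(8·9.11×10^-31) · [2²/(0.318 nm)² + 2²/(0.807 nm)²].
Evaluating gives E = 2.756×10^-18 J = 17.2 eV.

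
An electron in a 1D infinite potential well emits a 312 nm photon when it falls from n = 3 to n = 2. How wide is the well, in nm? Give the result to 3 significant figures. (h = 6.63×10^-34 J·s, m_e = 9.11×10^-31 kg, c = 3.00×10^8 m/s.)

The photon carries ΔE = hc/λ = 6.63×10^-34·3.00×10^8/3.12×10^-7 m = 6.375×10^-19 J.
Since ΔE = (3² − 2²)E_1, E_1 = 1.275×10^-19 J, and L = h/√(8m_eE_1) = 6.88×10^-10 m = 0.688 nm.

L = 0.688 nm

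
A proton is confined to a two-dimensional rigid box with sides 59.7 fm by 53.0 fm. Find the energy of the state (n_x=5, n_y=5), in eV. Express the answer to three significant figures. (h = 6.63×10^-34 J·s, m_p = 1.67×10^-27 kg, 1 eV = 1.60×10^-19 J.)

For a 2D rectangular well E = (h²/8m_p)·Σ n_i²/L_i² = (6.63×10^-34)²/(8·1.67×10^-27) · [5²/(59.7 fm)² + 5²/(53.0 fm)²].
Evaluating gives E = 5.236×10^-13 J = 3.27×10^6 eV.

E = 3.27×10^6 eV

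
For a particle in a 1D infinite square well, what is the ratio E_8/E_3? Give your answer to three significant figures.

7.11

E_n ∝ n², so E_8/E_3 = 8²/3² = 64/9 = 7.11.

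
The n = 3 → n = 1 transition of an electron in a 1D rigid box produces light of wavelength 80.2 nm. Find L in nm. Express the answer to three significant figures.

L = 0.441 nm

The photon carries ΔE = hc/λ = 6.626×10^-34·2.998×10^8/8.02×10^-8 m = 2.477×10^-18 J.
Since ΔE = (3² − 1²)E_1, E_1 = 3.096×10^-19 J, and L = h/√(8m_eE_1) = 4.41×10^-10 m = 0.441 nm.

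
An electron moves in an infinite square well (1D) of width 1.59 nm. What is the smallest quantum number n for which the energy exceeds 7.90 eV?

E_1 = h²/(8m_eL²) = 2.383×10^-20 J = 0.1488 eV.
Need n² > 7.90/0.1488 = 53.09, i.e. n > 7.286.
The smallest integer satisfying this is n = 8.

n = 8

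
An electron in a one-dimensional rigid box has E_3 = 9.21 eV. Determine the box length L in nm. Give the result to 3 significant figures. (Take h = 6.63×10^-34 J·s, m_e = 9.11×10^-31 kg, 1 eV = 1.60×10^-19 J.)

L = 0.607 nm

From E_n = n²h²/(8m_eL²), L = n·h/√(8m_eE_n).
E_3 = 9.21 eV = 1.474×10^-18 J, so L = 3·6.63×10^-34/√(8·9.11×10^-31·1.474×10^-18) = 6.07×10^-10 m = 0.607 nm.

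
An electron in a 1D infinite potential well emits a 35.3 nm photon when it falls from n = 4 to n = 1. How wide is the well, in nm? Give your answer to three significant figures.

L = 0.401 nm

The photon carries ΔE = hc/λ = 6.626×10^-34·2.998×10^8/3.53×10^-8 m = 5.627×10^-18 J.
Since ΔE = (4² − 1²)E_1, E_1 = 3.751×10^-19 J, and L = h/√(8m_eE_1) = 4.01×10^-10 m = 0.401 nm.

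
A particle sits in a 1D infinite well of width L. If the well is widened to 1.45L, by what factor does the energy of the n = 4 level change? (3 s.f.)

0.476

E_n ∝ 1/L², so the energy scales by 1/1.45² = 0.476.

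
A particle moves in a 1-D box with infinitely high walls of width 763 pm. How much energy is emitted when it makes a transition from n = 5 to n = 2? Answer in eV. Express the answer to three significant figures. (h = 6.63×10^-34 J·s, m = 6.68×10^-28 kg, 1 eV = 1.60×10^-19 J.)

E_1 = h²/(8mL²) = 1.413×10^-22 J.
|ΔE| = |5² − 2²|·E_1 = 21·1.413×10^-22 J = 2.967×10^-21 J = 0.0185 eV.

|ΔE| = 0.0185 eV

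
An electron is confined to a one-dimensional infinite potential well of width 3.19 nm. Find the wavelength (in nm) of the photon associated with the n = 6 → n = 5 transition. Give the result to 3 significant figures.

E_1 = h²/(8m_eL²) = 5.921×10^-21 J, so ΔE = (6² − 5²)E_1 = 6.513×10^-20 J.
λ = hc/ΔE = (6.626×10^-34·2.998×10^8)/6.513×10^-20 = 3.05×10^-6 m = 3.05×10^3 nm.

λ = 3.05×10^3 nm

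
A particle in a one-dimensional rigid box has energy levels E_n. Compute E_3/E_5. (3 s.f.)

0.360

E_n ∝ n², so E_3/E_5 = 3²/5² = 9/25 = 0.360.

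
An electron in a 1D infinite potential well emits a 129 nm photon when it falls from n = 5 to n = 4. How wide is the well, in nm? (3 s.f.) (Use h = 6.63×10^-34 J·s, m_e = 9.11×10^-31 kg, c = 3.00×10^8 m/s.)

L = 0.593 nm

The photon carries ΔE = hc/λ = 6.63×10^-34·3.00×10^8/1.29×10^-7 m = 1.542×10^-18 J.
Since ΔE = (5² − 4²)E_1, E_1 = 1.713×10^-19 J, and L = h/√(8m_eE_1) = 5.93×10^-10 m = 0.593 nm.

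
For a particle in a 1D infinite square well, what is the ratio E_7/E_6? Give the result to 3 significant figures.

E_n ∝ n², so E_7/E_6 = 7²/6² = 49/36 = 1.36.

1.36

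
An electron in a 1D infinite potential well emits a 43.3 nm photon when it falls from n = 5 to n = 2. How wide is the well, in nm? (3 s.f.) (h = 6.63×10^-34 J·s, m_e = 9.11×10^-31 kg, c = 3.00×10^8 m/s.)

The photon carries ΔE = hc/λ = 6.63×10^-34·3.00×10^8/4.33×10^-8 m = 4.594×10^-18 J.
Since ΔE = (5² − 2²)E_1, E_1 = 2.188×10^-19 J, and L = h/√(8m_eE_1) = 5.25×10^-10 m = 0.525 nm.

L = 0.525 nm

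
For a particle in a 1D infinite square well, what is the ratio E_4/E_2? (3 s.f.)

E_n ∝ n², so E_4/E_2 = 4²/2² = 16/4 = 4.00.

4.00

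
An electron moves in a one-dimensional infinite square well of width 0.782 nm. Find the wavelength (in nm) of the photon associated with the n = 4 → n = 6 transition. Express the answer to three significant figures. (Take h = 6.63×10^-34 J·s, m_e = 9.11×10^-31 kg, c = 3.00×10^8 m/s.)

λ = 101 nm

E_1 = h²/(8m_eL²) = 9.863×10^-20 J, so ΔE = (6² − 4²)E_1 = 1.973×10^-18 J.
λ = hc/ΔE = (6.63×10^-34·3.00×10^8)/1.973×10^-18 = 1.01×10^-7 m = 101 nm.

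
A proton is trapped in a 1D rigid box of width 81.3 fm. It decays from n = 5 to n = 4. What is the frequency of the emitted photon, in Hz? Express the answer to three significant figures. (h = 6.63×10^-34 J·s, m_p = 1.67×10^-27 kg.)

f = 6.76×10^19 Hz

E_1 = h²/(8m_pL²) = 4.978×10^-15 J and ΔE = (5² − 4²)E_1 = 4.480×10^-14 J.
f = ΔE/h = 4.480×10^-14/6.63×10^-34 = 6.76×10^19 Hz.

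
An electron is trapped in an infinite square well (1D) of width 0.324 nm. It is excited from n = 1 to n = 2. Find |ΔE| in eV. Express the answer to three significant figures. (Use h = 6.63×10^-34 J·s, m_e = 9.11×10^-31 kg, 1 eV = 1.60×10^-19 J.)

|ΔE| = 10.8 eV

E_1 = h²/(8m_eL²) = 5.746×10^-19 J.
|ΔE| = |1² − 2²|·E_1 = 3·5.746×10^-19 J = 1.724×10^-18 J = 10.8 eV.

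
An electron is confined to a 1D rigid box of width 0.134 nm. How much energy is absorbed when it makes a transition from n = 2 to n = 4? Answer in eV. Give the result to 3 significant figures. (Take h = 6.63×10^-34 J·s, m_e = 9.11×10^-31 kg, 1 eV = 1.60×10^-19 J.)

|ΔE| = 252 eV

E_1 = h²/(8m_eL²) = 3.359×10^-18 J.
|ΔE| = |2² − 4²|·E_1 = 12·3.359×10^-18 J = 4.031×10^-17 J = 252 eV.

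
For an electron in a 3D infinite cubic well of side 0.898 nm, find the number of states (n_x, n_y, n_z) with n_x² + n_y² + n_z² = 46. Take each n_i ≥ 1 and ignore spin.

degeneracy = 6

The level has n_x² + n_y² + n_z² = 46. The ordered positive-integer solutions are (1, 3, 6), (1, 6, 3), (3, 1, 6), (3, 6, 1), (6, 1, 3), (6, 3, 1).
That gives 6 states.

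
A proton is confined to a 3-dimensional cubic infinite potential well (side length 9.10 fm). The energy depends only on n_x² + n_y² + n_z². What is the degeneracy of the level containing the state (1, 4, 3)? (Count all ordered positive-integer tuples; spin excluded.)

The level has n_x² + n_y² + n_z² = 26. The ordered positive-integer solutions are (1, 3, 4), (1, 4, 3), (3, 1, 4), (3, 4, 1), (4, 1, 3), (4, 3, 1).
That gives 6 states.

degeneracy = 6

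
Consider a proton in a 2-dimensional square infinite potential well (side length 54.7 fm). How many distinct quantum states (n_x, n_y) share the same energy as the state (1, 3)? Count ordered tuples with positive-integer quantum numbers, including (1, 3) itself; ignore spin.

The level has n_x² + n_y² = 10. The ordered positive-integer solutions are (1, 3), (3, 1).
That gives 2 states.

degeneracy = 2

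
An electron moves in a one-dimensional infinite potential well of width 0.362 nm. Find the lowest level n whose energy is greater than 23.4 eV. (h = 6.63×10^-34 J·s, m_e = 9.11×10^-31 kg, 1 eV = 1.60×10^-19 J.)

n = 3

E_1 = h²/(8m_eL²) = 4.603×10^-19 J = 2.877 eV.
Need n² > 23.4/2.877 = 8.133, i.e. n > 2.852.
The smallest integer satisfying this is n = 3.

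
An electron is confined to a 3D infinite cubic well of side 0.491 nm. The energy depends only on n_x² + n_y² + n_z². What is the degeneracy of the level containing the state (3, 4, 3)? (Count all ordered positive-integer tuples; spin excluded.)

The level has n_x² + n_y² + n_z² = 34. The ordered positive-integer solutions are (3, 3, 4), (3, 4, 3), (4, 3, 3).
That gives 3 states.

degeneracy = 3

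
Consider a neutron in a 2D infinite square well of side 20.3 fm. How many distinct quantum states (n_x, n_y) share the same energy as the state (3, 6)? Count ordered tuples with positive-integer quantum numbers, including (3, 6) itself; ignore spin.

The level has n_x² + n_y² = 45. The ordered positive-integer solutions are (3, 6), (6, 3).
That gives 2 states.

degeneracy = 2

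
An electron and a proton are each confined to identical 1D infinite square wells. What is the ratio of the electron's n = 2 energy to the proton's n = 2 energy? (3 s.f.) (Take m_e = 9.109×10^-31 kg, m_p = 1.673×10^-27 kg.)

1.84×10^3

E_n ∝ 1/m at fixed n and L, so the ratio is m_p/m_e = 1.673×10^-27/9.109×10^-31 = 1.84×10^3.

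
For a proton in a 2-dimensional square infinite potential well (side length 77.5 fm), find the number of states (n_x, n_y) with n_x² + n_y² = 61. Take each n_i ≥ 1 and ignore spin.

The level has n_x² + n_y² = 61. The ordered positive-integer solutions are (5, 6), (6, 5).
That gives 2 states.

degeneracy = 2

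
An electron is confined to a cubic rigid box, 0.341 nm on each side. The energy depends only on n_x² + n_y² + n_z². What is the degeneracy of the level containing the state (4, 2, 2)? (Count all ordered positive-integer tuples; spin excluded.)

degeneracy = 3

The level has n_x² + n_y² + n_z² = 24. The ordered positive-integer solutions are (2, 2, 4), (2, 4, 2), (4, 2, 2).
That gives 3 states.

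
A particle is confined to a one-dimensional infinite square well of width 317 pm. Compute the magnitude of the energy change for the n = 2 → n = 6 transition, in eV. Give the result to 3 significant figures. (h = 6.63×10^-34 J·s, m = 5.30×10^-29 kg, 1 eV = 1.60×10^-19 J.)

E_1 = h²/(8mL²) = 1.032×10^-20 J.
|ΔE| = |2² − 6²|·E_1 = 32·1.032×10^-20 J = 3.302×10^-19 J = 2.06 eV.

|ΔE| = 2.06 eV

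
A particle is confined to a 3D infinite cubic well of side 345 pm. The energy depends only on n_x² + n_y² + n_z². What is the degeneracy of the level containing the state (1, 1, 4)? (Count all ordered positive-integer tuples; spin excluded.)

degeneracy = 3

The level has n_x² + n_y² + n_z² = 18. The ordered positive-integer solutions are (1, 1, 4), (1, 4, 1), (4, 1, 1).
That gives 3 states.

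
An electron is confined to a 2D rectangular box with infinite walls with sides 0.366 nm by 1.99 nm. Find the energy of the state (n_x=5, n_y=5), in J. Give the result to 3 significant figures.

E = 1.16×10^-17 J

For a 2D rectangular well E = (h²/8m_e)·Σ n_i²/L_i² = (6.626×10^-34)²/(8·9.109×10^-31) · [5²/(0.366 nm)² + 5²/(1.99 nm)²].
Evaluating gives E = 1.16×10^-17 J.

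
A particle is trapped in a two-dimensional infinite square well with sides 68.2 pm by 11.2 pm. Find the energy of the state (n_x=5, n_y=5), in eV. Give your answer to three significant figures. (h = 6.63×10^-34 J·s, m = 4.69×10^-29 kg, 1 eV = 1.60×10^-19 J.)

For a 2D rectangular well E = (h²/8m)·Σ n_i²/L_i² = (6.63×10^-34)²/(8·4.69×10^-29) · [5²/(68.2 pm)² + 5²/(11.2 pm)²].
Evaluating gives E = 2.398×10^-16 J = 1.50×10^3 eV.

E = 1.50×10^3 eV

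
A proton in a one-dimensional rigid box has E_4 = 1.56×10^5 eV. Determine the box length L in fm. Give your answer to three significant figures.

L = 145 fm

From E_n = n²h²/(8m_pL²), L = n·h/√(8m_pE_n).
E_4 = 1.56×10^5 eV = 2.499×10^-14 J, so L = 4·6.626×10^-34/√(8·1.673×10^-27·2.499×10^-14) = 1.45×10^-13 m = 145 fm.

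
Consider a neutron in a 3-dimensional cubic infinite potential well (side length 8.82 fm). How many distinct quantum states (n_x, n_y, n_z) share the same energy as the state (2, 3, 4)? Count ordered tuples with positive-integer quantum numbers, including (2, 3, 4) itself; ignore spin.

degeneracy = 6

The level has n_x² + n_y² + n_z² = 29. The ordered positive-integer solutions are (2, 3, 4), (2, 4, 3), (3, 2, 4), (3, 4, 2), (4, 2, 3), (4, 3, 2).
That gives 6 states.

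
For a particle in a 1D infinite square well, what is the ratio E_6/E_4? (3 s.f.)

2.25

E_n ∝ n², so E_6/E_4 = 6²/4² = 36/16 = 2.25.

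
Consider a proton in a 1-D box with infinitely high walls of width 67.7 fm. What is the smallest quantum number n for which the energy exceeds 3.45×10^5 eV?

n = 3

E_1 = h²/(8m_pL²) = 7.157×10^-15 J = 4.468×10^4 eV.
Need n² > 3.45×10^5/4.468×10^4 = 7.722, i.e. n > 2.779.
The smallest integer satisfying this is n = 3.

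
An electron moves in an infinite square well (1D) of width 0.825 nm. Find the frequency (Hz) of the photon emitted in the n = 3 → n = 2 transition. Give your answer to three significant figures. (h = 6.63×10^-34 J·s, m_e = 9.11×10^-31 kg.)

E_1 = h²/(8m_eL²) = 8.862×10^-20 J and ΔE = (3² − 2²)E_1 = 4.431×10^-19 J.
f = ΔE/h = 4.431×10^-19/6.63×10^-34 = 6.68×10^14 Hz.

f = 6.68×10^14 Hz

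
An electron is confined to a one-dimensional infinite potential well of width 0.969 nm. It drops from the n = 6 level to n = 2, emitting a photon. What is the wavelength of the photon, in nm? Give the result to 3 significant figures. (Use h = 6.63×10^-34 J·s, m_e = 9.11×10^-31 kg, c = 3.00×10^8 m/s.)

λ = 96.8 nm

E_1 = h²/(8m_eL²) = 6.423×10^-20 J, so ΔE = (6² − 2²)E_1 = 2.055×10^-18 J.
λ = hc/ΔE = (6.63×10^-34·3.00×10^8)/2.055×10^-18 = 9.68×10^-8 m = 96.8 nm.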